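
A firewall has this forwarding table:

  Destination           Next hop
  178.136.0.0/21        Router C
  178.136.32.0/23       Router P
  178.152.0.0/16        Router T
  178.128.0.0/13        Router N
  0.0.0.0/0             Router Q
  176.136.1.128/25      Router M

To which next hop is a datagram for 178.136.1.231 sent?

Routes whose prefix contains 178.136.1.231:
  0.0.0.0/0 (default, matches everything) -> Router Q
  178.136.0.0/21 (178.136.0.0 - 178.136.7.255) -> Router C
More-specific entries that do NOT match:
  176.136.1.128/25 (176.136.1.128 - 176.136.1.255) does not contain 178.136.1.231
  178.136.32.0/23 (178.136.32.0 - 178.136.33.255) does not contain 178.136.1.231
Longest matching prefix is /21 -> next hop Router C.

Router C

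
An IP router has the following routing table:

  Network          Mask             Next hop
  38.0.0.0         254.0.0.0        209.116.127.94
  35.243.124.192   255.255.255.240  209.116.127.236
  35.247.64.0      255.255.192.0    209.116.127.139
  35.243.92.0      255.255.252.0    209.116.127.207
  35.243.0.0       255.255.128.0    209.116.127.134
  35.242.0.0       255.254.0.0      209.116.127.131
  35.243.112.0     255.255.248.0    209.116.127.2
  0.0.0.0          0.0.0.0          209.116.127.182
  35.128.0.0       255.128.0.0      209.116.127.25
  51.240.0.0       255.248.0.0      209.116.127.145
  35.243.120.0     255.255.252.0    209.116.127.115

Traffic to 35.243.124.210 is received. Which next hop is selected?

209.116.127.134

Routes whose prefix contains 35.243.124.210:
  0.0.0.0/0 (default, matches everything) -> 209.116.127.182
  35.128.0.0/9 (35.128.0.0 - 35.255.255.255) -> 209.116.127.25
  35.242.0.0/15 (35.242.0.0 - 35.243.255.255) -> 209.116.127.131
  35.243.0.0/17 (35.243.0.0 - 35.243.127.255) -> 209.116.127.134
More-specific entries that do NOT match:
  35.243.124.192/28 (35.243.124.192 - 35.243.124.207) does not contain 35.243.124.210
  35.243.92.0/22 (35.243.92.0 - 35.243.95.255) does not contain 35.243.124.210
  35.243.120.0/22 (35.243.120.0 - 35.243.123.255) does not contain 35.243.124.210
  35.243.112.0/21 (35.243.112.0 - 35.243.119.255) does not contain 35.243.124.210
  35.247.64.0/18 (35.247.64.0 - 35.247.127.255) does not contain 35.243.124.210
Longest matching prefix is /17 -> next hop 209.116.127.134.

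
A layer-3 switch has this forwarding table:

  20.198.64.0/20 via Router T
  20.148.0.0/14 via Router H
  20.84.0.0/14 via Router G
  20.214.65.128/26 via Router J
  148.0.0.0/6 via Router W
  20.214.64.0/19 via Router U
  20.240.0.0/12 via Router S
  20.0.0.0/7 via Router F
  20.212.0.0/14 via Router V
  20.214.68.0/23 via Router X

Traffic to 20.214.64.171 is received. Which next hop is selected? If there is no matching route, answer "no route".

Routes whose prefix contains 20.214.64.171:
  20.0.0.0/7 (20.0.0.0 - 21.255.255.255) -> Router F
  20.212.0.0/14 (20.212.0.0 - 20.215.255.255) -> Router V
  20.214.64.0/19 (20.214.64.0 - 20.214.95.255) -> Router U
More-specific entries that do NOT match:
  20.214.65.128/26 (20.214.65.128 - 20.214.65.191) does not contain 20.214.64.171
  20.214.68.0/23 (20.214.68.0 - 20.214.69.255) does not contain 20.214.64.171
  20.198.64.0/20 (20.198.64.0 - 20.198.79.255) does not contain 20.214.64.171
Longest matching prefix is /19 -> next hop Router U.

Router U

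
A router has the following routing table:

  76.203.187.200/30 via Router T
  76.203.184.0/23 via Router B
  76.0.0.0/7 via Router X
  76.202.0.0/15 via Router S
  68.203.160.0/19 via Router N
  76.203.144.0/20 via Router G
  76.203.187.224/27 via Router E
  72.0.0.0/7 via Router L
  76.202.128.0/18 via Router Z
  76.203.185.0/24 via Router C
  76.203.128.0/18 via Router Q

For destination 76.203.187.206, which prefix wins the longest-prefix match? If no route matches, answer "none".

76.203.128.0/18

Entries matching 76.203.187.206:
  76.0.0.0/7 (76.0.0.0 - 77.255.255.255)
  76.202.0.0/15 (76.202.0.0 - 76.203.255.255)
  76.203.128.0/18 (76.203.128.0 - 76.203.191.255)
Most specific is 76.203.128.0/18.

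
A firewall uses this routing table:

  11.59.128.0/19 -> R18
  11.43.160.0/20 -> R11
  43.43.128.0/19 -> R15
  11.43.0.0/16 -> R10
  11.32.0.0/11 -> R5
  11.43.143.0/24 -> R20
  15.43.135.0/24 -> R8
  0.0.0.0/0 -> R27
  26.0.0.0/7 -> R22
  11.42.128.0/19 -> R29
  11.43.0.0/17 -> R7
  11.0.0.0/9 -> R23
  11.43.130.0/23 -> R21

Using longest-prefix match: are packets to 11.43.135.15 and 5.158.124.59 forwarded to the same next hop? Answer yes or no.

11.43.135.15: longest match 11.43.0.0/16 -> R10
5.158.124.59: longest match 0.0.0.0/0 -> R27

no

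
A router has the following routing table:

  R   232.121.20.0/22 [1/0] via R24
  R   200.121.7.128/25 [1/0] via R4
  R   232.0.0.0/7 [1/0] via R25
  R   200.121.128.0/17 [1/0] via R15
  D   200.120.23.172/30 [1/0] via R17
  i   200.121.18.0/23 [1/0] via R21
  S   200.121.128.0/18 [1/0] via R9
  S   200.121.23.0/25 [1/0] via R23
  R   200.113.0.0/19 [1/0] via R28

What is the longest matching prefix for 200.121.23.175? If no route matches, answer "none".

200.121.23.175 is outside every listed prefix and there is no default route.

none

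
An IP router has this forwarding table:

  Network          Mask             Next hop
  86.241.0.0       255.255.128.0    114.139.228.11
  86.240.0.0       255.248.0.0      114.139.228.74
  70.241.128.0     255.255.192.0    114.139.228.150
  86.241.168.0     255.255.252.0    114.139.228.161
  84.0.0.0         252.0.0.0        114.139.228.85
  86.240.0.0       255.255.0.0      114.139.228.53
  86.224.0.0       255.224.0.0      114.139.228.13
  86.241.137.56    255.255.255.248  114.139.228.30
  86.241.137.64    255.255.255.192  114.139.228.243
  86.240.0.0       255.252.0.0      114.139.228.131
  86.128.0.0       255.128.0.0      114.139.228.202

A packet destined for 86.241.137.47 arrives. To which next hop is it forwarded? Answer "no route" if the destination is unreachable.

114.139.228.131

Routes whose prefix contains 86.241.137.47:
  84.0.0.0/6 (84.0.0.0 - 87.255.255.255) -> 114.139.228.85
  86.128.0.0/9 (86.128.0.0 - 86.255.255.255) -> 114.139.228.202
  86.224.0.0/11 (86.224.0.0 - 86.255.255.255) -> 114.139.228.13
  86.240.0.0/13 (86.240.0.0 - 86.247.255.255) -> 114.139.228.74
  86.240.0.0/14 (86.240.0.0 - 86.243.255.255) -> 114.139.228.131
More-specific entries that do NOT match:
  86.241.137.56/29 (86.241.137.56 - 86.241.137.63) does not contain 86.241.137.47
  86.241.137.64/26 (86.241.137.64 - 86.241.137.127) does not contain 86.241.137.47
  86.241.168.0/22 (86.241.168.0 - 86.241.171.255) does not contain 86.241.137.47
  70.241.128.0/18 (70.241.128.0 - 70.241.191.255) does not contain 86.241.137.47
  86.241.0.0/17 (86.241.0.0 - 86.241.127.255) does not contain 86.241.137.47
  86.240.0.0/16 (86.240.0.0 - 86.240.255.255) does not contain 86.241.137.47
Longest matching prefix is /14 -> next hop 114.139.228.131.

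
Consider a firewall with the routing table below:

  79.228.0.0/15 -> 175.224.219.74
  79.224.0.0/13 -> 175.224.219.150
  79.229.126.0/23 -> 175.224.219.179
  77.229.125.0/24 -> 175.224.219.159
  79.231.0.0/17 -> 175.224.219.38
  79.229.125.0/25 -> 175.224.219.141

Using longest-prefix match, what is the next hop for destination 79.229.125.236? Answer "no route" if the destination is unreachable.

Routes whose prefix contains 79.229.125.236:
  79.224.0.0/13 (79.224.0.0 - 79.231.255.255) -> 175.224.219.150
  79.228.0.0/15 (79.228.0.0 - 79.229.255.255) -> 175.224.219.74
More-specific entries that do NOT match:
  79.229.125.0/25 (79.229.125.0 - 79.229.125.127) does not contain 79.229.125.236
  77.229.125.0/24 (77.229.125.0 - 77.229.125.255) does not contain 79.229.125.236
  79.229.126.0/23 (79.229.126.0 - 79.229.127.255) does not contain 79.229.125.236
  79.231.0.0/17 (79.231.0.0 - 79.231.127.255) does not contain 79.229.125.236
Longest matching prefix is /15 -> next hop 175.224.219.74.

175.224.219.74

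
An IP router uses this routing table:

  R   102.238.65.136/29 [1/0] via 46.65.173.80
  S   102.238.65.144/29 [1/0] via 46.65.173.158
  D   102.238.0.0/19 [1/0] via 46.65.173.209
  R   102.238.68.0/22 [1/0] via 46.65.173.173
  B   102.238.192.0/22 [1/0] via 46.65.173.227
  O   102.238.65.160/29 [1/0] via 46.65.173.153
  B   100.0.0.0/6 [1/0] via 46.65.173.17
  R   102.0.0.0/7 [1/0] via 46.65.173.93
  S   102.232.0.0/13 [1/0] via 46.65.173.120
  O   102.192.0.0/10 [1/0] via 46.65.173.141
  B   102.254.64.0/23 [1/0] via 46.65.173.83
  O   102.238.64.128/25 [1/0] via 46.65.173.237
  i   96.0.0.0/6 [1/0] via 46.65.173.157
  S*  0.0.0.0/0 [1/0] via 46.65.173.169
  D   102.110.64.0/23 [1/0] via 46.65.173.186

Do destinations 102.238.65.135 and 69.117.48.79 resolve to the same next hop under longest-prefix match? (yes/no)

102.238.65.135: longest match 102.232.0.0/13 -> 46.65.173.120
69.117.48.79: longest match 0.0.0.0/0 -> 46.65.173.169

no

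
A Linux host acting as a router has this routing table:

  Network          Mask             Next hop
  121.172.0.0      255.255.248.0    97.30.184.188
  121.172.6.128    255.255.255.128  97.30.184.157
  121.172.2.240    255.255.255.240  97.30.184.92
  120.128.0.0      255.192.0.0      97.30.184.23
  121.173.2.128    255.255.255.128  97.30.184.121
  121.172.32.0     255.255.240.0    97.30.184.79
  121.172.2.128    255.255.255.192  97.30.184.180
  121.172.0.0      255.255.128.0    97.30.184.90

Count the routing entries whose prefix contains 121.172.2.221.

Prefixes containing 121.172.2.221:
  121.172.0.0/17 (121.172.0.0 - 121.172.127.255)
  121.172.0.0/21 (121.172.0.0 - 121.172.7.255)
Total matching entries: 2.

2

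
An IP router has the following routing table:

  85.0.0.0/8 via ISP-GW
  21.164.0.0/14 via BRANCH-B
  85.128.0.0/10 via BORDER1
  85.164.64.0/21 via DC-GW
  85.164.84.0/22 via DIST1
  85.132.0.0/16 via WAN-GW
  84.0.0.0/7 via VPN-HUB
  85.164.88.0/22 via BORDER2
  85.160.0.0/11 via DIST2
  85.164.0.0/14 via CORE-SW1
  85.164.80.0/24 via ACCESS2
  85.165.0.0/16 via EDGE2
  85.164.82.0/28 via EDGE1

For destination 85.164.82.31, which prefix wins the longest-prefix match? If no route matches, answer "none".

Entries matching 85.164.82.31:
  84.0.0.0/7 (84.0.0.0 - 85.255.255.255)
  85.0.0.0/8 (85.0.0.0 - 85.255.255.255)
  85.128.0.0/10 (85.128.0.0 - 85.191.255.255)
  85.160.0.0/11 (85.160.0.0 - 85.191.255.255)
  85.164.0.0/14 (85.164.0.0 - 85.167.255.255)
Most specific is 85.164.0.0/14.

85.164.0.0/14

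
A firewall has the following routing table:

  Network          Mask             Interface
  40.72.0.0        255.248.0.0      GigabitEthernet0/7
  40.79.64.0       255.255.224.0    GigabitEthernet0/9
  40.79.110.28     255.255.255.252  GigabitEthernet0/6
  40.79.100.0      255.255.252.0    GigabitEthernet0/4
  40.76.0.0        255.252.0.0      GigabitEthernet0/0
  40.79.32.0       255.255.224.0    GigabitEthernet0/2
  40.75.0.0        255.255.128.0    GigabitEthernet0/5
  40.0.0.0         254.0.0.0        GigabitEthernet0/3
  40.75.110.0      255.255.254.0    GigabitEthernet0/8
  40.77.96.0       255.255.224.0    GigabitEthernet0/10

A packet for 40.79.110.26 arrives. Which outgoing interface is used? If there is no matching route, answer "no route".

Routes whose prefix contains 40.79.110.26:
  40.0.0.0/7 (40.0.0.0 - 41.255.255.255) -> GigabitEthernet0/3
  40.72.0.0/13 (40.72.0.0 - 40.79.255.255) -> GigabitEthernet0/7
  40.76.0.0/14 (40.76.0.0 - 40.79.255.255) -> GigabitEthernet0/0
More-specific entries that do NOT match:
  40.79.110.28/30 (40.79.110.28 - 40.79.110.31) does not contain 40.79.110.26
  40.75.110.0/23 (40.75.110.0 - 40.75.111.255) does not contain 40.79.110.26
  40.79.100.0/22 (40.79.100.0 - 40.79.103.255) does not contain 40.79.110.26
  40.79.64.0/19 (40.79.64.0 - 40.79.95.255) does not contain 40.79.110.26
  40.79.32.0/19 (40.79.32.0 - 40.79.63.255) does not contain 40.79.110.26
  40.77.96.0/19 (40.77.96.0 - 40.77.127.255) does not contain 40.79.110.26
  40.75.0.0/17 (40.75.0.0 - 40.75.127.255) does not contain 40.79.110.26
Longest matching prefix is /14 -> interface GigabitEthernet0/0.

GigabitEthernet0/0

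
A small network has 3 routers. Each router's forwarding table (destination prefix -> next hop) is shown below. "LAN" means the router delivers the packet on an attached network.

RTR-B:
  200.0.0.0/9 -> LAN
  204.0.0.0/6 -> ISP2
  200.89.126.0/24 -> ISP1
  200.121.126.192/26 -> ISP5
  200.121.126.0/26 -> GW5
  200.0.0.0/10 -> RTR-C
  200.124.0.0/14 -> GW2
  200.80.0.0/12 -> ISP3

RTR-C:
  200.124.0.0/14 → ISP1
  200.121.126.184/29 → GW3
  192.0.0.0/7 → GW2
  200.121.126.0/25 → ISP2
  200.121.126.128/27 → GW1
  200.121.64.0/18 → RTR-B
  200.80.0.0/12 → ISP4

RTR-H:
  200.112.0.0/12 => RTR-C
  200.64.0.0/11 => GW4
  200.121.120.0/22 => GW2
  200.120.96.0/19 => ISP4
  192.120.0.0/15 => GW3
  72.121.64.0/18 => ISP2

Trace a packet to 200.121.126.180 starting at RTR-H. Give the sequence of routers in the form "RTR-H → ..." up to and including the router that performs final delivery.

RTR-H → RTR-C → RTR-B

At RTR-H: longest match for 200.121.126.180 is 200.112.0.0/12 -> RTR-C
At RTR-C: longest match for 200.121.126.180 is 200.121.64.0/18 -> RTR-B
At RTR-B: longest match for 200.121.126.180 is 200.0.0.0/9 -> LAN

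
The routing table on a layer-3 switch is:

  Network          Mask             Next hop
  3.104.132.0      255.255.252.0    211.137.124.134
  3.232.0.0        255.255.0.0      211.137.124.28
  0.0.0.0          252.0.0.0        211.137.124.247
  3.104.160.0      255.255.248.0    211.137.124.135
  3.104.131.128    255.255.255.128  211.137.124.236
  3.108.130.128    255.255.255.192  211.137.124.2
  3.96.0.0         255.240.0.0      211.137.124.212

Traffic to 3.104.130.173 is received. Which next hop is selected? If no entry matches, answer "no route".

211.137.124.212

Routes whose prefix contains 3.104.130.173:
  0.0.0.0/6 (0.0.0.0 - 3.255.255.255) -> 211.137.124.247
  3.96.0.0/12 (3.96.0.0 - 3.111.255.255) -> 211.137.124.212
More-specific entries that do NOT match:
  3.108.130.128/26 (3.108.130.128 - 3.108.130.191) does not contain 3.104.130.173
  3.104.131.128/25 (3.104.131.128 - 3.104.131.255) does not contain 3.104.130.173
  3.104.132.0/22 (3.104.132.0 - 3.104.135.255) does not contain 3.104.130.173
  3.104.160.0/21 (3.104.160.0 - 3.104.167.255) does not contain 3.104.130.173
  3.232.0.0/16 (3.232.0.0 - 3.232.255.255) does not contain 3.104.130.173
Longest matching prefix is /12 -> next hop 211.137.124.212.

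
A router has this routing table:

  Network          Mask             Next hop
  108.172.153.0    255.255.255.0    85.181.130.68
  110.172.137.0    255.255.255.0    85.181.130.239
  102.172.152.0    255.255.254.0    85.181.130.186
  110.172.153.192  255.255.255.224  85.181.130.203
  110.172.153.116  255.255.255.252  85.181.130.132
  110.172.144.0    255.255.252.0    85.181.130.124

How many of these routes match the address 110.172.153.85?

No listed prefix contains 110.172.153.85.
Total matching entries: 0.

0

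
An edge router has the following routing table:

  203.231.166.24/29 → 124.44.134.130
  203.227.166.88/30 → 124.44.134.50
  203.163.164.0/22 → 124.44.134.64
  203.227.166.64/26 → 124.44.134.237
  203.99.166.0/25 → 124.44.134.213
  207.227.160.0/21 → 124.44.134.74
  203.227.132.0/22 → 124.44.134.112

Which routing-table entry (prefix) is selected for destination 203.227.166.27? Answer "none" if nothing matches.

203.227.166.27 is outside every listed prefix and there is no default route.

none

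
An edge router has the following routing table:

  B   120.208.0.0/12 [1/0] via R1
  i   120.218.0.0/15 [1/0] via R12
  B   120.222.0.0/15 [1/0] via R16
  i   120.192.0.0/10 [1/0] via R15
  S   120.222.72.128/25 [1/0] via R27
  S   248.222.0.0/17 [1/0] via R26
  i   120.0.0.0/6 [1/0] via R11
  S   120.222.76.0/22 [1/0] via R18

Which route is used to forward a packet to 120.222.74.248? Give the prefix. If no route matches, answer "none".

Entries matching 120.222.74.248:
  120.0.0.0/6 (120.0.0.0 - 123.255.255.255)
  120.192.0.0/10 (120.192.0.0 - 120.255.255.255)
  120.208.0.0/12 (120.208.0.0 - 120.223.255.255)
  120.222.0.0/15 (120.222.0.0 - 120.223.255.255)
Most specific is 120.222.0.0/15.

120.222.0.0/15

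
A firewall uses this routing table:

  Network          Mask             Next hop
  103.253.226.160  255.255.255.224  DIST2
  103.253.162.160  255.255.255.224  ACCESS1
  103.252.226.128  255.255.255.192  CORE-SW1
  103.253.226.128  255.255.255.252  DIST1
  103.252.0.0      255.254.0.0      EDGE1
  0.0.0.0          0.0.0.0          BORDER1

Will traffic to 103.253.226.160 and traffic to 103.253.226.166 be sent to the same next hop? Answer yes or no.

yes

103.253.226.160: longest match 103.253.226.160/27 -> DIST2
103.253.226.166: longest match 103.253.226.160/27 -> DIST2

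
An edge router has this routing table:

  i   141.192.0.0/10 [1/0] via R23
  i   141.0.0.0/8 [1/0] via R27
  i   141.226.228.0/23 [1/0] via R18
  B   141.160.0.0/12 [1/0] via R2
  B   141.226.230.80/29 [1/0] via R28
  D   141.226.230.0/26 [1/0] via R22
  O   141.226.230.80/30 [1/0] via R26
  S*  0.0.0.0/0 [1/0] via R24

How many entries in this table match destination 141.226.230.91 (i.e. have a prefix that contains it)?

3

Prefixes containing 141.226.230.91:
  0.0.0.0/0 (default, matches everything)
  141.0.0.0/8 (141.0.0.0 - 141.255.255.255)
  141.192.0.0/10 (141.192.0.0 - 141.255.255.255)
Total matching entries: 3.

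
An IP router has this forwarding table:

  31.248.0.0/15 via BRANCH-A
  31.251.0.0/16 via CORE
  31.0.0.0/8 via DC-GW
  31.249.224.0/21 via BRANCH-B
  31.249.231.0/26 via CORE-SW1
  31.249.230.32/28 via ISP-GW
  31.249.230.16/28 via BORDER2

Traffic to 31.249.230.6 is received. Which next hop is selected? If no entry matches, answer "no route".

BRANCH-B

Routes whose prefix contains 31.249.230.6:
  31.0.0.0/8 (31.0.0.0 - 31.255.255.255) -> DC-GW
  31.248.0.0/15 (31.248.0.0 - 31.249.255.255) -> BRANCH-A
  31.249.224.0/21 (31.249.224.0 - 31.249.231.255) -> BRANCH-B
More-specific entries that do NOT match:
  31.249.230.32/28 (31.249.230.32 - 31.249.230.47) does not contain 31.249.230.6
  31.249.230.16/28 (31.249.230.16 - 31.249.230.31) does not contain 31.249.230.6
  31.249.231.0/26 (31.249.231.0 - 31.249.231.63) does not contain 31.249.230.6
Longest matching prefix is /21 -> next hop BRANCH-B.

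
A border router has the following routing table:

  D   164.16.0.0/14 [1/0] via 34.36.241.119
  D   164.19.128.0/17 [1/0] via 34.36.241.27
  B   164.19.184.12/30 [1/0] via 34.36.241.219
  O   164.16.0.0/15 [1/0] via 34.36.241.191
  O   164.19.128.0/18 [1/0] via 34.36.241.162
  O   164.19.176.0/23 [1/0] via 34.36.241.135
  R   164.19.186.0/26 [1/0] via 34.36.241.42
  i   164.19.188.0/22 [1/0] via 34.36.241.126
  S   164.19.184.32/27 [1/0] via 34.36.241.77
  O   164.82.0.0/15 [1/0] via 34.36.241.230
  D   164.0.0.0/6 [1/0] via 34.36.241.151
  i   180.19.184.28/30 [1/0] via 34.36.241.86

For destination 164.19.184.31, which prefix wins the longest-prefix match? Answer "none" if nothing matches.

164.19.128.0/18

Entries matching 164.19.184.31:
  164.0.0.0/6 (164.0.0.0 - 167.255.255.255)
  164.16.0.0/14 (164.16.0.0 - 164.19.255.255)
  164.19.128.0/17 (164.19.128.0 - 164.19.255.255)
  164.19.128.0/18 (164.19.128.0 - 164.19.191.255)
Most specific is 164.19.128.0/18.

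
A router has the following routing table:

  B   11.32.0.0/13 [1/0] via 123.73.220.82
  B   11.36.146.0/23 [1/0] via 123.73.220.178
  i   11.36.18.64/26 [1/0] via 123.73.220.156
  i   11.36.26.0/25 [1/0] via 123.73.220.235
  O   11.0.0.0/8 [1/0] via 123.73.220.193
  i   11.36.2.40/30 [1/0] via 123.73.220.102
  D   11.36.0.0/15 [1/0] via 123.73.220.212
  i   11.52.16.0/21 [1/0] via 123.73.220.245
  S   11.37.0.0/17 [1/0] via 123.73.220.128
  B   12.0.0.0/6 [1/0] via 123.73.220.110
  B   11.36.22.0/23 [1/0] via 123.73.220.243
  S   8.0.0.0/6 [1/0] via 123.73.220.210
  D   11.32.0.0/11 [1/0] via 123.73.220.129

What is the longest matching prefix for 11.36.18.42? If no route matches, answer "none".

Entries matching 11.36.18.42:
  8.0.0.0/6 (8.0.0.0 - 11.255.255.255)
  11.0.0.0/8 (11.0.0.0 - 11.255.255.255)
  11.32.0.0/11 (11.32.0.0 - 11.63.255.255)
  11.32.0.0/13 (11.32.0.0 - 11.39.255.255)
  11.36.0.0/15 (11.36.0.0 - 11.37.255.255)
Most specific is 11.36.0.0/15.

11.36.0.0/15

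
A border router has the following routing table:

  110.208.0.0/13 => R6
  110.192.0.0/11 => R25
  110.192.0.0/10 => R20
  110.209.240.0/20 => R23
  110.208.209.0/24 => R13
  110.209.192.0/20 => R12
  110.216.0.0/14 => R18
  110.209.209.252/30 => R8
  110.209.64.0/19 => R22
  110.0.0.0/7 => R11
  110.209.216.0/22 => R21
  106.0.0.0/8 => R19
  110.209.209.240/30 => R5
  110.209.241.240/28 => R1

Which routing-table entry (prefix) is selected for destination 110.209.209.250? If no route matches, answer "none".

110.208.0.0/13

Entries matching 110.209.209.250:
  110.0.0.0/7 (110.0.0.0 - 111.255.255.255)
  110.192.0.0/10 (110.192.0.0 - 110.255.255.255)
  110.192.0.0/11 (110.192.0.0 - 110.223.255.255)
  110.208.0.0/13 (110.208.0.0 - 110.215.255.255)
Most specific is 110.208.0.0/13.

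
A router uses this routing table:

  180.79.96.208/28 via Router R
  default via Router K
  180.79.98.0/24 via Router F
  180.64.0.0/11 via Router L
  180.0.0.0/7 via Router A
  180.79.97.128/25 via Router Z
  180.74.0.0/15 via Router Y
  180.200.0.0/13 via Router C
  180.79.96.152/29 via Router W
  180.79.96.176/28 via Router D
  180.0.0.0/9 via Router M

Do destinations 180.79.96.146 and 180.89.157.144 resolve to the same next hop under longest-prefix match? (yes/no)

yes

180.79.96.146: longest match 180.64.0.0/11 -> Router L
180.89.157.144: longest match 180.64.0.0/11 -> Router L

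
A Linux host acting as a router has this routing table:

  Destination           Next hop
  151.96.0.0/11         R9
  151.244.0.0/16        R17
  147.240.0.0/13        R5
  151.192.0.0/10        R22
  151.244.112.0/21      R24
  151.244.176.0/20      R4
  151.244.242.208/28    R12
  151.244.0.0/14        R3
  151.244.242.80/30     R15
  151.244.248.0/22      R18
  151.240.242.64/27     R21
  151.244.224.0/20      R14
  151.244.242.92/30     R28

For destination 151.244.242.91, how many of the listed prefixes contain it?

3

Prefixes containing 151.244.242.91:
  151.192.0.0/10 (151.192.0.0 - 151.255.255.255)
  151.244.0.0/14 (151.244.0.0 - 151.247.255.255)
  151.244.0.0/16 (151.244.0.0 - 151.244.255.255)
Total matching entries: 3.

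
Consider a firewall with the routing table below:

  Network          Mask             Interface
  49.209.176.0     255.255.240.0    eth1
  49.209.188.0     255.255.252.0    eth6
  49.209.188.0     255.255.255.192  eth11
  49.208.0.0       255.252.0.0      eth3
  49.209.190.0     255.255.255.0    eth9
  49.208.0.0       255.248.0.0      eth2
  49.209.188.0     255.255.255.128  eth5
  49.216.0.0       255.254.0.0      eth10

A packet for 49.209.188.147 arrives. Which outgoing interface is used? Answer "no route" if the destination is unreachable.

Routes whose prefix contains 49.209.188.147:
  49.208.0.0/13 (49.208.0.0 - 49.215.255.255) -> eth2
  49.208.0.0/14 (49.208.0.0 - 49.211.255.255) -> eth3
  49.209.176.0/20 (49.209.176.0 - 49.209.191.255) -> eth1
  49.209.188.0/22 (49.209.188.0 - 49.209.191.255) -> eth6
More-specific entries that do NOT match:
  49.209.188.0/26 (49.209.188.0 - 49.209.188.63) does not contain 49.209.188.147
  49.209.188.0/25 (49.209.188.0 - 49.209.188.127) does not contain 49.209.188.147
  49.209.190.0/24 (49.209.190.0 - 49.209.190.255) does not contain 49.209.188.147
Longest matching prefix is /22 -> interface eth6.

eth6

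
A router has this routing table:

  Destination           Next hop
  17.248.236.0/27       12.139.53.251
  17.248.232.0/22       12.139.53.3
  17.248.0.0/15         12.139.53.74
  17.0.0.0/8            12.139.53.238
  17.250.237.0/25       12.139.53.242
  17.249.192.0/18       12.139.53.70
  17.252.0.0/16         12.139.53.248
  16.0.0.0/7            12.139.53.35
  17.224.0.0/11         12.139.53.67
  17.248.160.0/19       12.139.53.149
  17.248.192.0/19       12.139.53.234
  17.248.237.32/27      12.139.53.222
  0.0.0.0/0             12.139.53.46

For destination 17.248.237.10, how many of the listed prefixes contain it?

Prefixes containing 17.248.237.10:
  0.0.0.0/0 (default, matches everything)
  16.0.0.0/7 (16.0.0.0 - 17.255.255.255)
  17.0.0.0/8 (17.0.0.0 - 17.255.255.255)
  17.224.0.0/11 (17.224.0.0 - 17.255.255.255)
  17.248.0.0/15 (17.248.0.0 - 17.249.255.255)
Total matching entries: 5.

5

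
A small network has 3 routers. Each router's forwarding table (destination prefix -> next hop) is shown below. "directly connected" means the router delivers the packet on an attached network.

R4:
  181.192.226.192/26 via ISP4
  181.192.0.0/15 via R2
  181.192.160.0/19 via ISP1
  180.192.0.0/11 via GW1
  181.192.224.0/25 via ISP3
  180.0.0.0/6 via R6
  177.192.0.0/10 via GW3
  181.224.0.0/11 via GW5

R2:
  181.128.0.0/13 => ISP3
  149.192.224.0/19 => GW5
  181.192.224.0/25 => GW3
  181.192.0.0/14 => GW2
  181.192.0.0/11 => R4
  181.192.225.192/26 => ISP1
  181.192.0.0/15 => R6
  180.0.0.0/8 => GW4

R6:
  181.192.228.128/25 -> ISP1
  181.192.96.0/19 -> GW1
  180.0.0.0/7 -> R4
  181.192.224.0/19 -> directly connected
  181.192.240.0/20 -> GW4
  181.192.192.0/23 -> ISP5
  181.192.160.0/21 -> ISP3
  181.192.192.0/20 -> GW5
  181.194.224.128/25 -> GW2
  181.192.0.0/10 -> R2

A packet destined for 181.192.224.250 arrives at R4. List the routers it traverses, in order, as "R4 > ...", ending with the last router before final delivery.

R4 > R2 > R6

At R4: longest match for 181.192.224.250 is 181.192.0.0/15 -> R2
At R2: longest match for 181.192.224.250 is 181.192.0.0/15 -> R6
At R6: longest match for 181.192.224.250 is 181.192.224.0/19 -> directly connected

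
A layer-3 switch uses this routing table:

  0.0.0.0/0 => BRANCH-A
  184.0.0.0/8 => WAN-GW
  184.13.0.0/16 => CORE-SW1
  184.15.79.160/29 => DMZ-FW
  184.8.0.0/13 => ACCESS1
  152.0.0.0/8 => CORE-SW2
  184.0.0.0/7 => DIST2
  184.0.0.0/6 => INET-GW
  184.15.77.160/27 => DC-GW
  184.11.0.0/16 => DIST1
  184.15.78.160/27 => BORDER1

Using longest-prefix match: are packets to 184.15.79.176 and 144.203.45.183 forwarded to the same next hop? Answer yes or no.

184.15.79.176: longest match 184.8.0.0/13 -> ACCESS1
144.203.45.183: longest match 0.0.0.0/0 -> BRANCH-A

no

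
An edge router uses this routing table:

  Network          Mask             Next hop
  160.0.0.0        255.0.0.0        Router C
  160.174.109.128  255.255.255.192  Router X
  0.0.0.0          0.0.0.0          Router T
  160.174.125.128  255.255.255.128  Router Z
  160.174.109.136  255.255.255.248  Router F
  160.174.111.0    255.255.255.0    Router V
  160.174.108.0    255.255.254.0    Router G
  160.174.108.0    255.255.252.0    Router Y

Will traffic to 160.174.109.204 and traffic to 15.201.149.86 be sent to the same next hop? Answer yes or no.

no

160.174.109.204: longest match 160.174.108.0/23 -> Router G
15.201.149.86: longest match 0.0.0.0/0 -> Router T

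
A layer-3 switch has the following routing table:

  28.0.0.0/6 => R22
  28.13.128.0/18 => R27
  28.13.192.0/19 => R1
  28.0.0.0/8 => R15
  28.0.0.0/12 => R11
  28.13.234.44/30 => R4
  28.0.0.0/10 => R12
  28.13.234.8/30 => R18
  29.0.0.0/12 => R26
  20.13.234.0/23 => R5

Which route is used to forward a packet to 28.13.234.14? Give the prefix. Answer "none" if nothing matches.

Entries matching 28.13.234.14:
  28.0.0.0/6 (28.0.0.0 - 31.255.255.255)
  28.0.0.0/8 (28.0.0.0 - 28.255.255.255)
  28.0.0.0/10 (28.0.0.0 - 28.63.255.255)
  28.0.0.0/12 (28.0.0.0 - 28.15.255.255)
Most specific is 28.0.0.0/12.

28.0.0.0/12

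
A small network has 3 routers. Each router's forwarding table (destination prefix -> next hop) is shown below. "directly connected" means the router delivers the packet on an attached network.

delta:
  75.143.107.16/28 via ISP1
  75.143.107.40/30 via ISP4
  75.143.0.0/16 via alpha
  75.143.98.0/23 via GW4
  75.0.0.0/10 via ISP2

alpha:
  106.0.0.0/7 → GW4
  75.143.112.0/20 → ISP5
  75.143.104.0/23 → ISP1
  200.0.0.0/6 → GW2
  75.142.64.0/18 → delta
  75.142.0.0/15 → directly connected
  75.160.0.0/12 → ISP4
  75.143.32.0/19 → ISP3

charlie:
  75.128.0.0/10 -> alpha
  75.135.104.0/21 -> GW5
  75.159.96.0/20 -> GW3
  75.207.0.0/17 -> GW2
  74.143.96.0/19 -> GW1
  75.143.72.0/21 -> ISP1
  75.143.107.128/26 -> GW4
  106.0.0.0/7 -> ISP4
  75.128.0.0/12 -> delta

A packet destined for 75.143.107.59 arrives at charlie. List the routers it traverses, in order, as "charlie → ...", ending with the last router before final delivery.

charlie → delta → alpha

At charlie: longest match for 75.143.107.59 is 75.128.0.0/12 -> delta
At delta: longest match for 75.143.107.59 is 75.143.0.0/16 -> alpha
At alpha: longest match for 75.143.107.59 is 75.142.0.0/15 -> directly connected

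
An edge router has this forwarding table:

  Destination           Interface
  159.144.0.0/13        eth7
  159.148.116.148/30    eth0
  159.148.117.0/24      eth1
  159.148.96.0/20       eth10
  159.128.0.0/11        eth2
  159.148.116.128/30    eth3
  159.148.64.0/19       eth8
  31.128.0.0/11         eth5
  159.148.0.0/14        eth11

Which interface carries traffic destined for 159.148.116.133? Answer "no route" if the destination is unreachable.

Routes whose prefix contains 159.148.116.133:
  159.128.0.0/11 (159.128.0.0 - 159.159.255.255) -> eth2
  159.144.0.0/13 (159.144.0.0 - 159.151.255.255) -> eth7
  159.148.0.0/14 (159.148.0.0 - 159.151.255.255) -> eth11
More-specific entries that do NOT match:
  159.148.116.148/30 (159.148.116.148 - 159.148.116.151) does not contain 159.148.116.133
  159.148.116.128/30 (159.148.116.128 - 159.148.116.131) does not contain 159.148.116.133
  159.148.117.0/24 (159.148.117.0 - 159.148.117.255) does not contain 159.148.116.133
  159.148.96.0/20 (159.148.96.0 - 159.148.111.255) does not contain 159.148.116.133
  159.148.64.0/19 (159.148.64.0 - 159.148.95.255) does not contain 159.148.116.133
Longest matching prefix is /14 -> interface eth11.

eth11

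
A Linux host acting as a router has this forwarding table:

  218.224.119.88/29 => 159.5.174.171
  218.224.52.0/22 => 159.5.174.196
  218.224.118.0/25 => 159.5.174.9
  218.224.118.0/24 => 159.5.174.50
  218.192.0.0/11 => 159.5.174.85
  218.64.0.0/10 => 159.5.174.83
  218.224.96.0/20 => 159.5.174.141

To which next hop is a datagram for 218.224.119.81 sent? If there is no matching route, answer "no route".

no route

No entry's prefix contains 218.224.119.81; there is no default route.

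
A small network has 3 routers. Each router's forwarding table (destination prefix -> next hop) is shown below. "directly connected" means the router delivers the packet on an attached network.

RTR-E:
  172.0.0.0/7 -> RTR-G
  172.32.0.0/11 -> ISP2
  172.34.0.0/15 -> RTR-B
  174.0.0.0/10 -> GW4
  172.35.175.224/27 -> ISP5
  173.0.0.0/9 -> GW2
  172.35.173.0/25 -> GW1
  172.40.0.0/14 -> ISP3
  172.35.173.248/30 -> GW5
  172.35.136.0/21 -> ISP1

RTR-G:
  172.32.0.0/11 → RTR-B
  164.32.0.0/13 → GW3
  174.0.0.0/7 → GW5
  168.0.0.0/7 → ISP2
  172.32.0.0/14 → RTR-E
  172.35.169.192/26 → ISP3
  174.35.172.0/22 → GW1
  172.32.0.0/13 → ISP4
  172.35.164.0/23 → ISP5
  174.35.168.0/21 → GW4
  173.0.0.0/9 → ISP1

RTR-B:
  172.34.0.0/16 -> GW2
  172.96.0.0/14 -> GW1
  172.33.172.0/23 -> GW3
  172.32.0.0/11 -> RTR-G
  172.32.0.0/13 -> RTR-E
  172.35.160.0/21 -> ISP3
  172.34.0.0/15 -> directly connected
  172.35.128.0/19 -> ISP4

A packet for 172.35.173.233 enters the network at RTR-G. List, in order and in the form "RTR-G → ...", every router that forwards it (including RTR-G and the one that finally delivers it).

RTR-G → RTR-E → RTR-B

At RTR-G: longest match for 172.35.173.233 is 172.32.0.0/14 -> RTR-E
At RTR-E: longest match for 172.35.173.233 is 172.34.0.0/15 -> RTR-B
At RTR-B: longest match for 172.35.173.233 is 172.34.0.0/15 -> directly connected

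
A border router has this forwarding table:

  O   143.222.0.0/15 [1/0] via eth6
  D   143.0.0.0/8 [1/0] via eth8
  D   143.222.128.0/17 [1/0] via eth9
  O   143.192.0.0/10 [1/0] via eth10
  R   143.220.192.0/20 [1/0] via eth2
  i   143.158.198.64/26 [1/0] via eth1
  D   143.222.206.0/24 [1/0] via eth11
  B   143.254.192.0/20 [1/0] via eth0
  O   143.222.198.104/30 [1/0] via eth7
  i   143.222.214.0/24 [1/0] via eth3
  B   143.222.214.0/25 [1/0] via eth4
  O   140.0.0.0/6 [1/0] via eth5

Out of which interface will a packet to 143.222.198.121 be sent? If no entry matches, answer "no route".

Routes whose prefix contains 143.222.198.121:
  140.0.0.0/6 (140.0.0.0 - 143.255.255.255) -> eth5
  143.0.0.0/8 (143.0.0.0 - 143.255.255.255) -> eth8
  143.192.0.0/10 (143.192.0.0 - 143.255.255.255) -> eth10
  143.222.0.0/15 (143.222.0.0 - 143.223.255.255) -> eth6
  143.222.128.0/17 (143.222.128.0 - 143.222.255.255) -> eth9
More-specific entries that do NOT match:
  143.222.198.104/30 (143.222.198.104 - 143.222.198.107) does not contain 143.222.198.121
  143.158.198.64/26 (143.158.198.64 - 143.158.198.127) does not contain 143.222.198.121
  143.222.214.0/25 (143.222.214.0 - 143.222.214.127) does not contain 143.222.198.121
  143.222.206.0/24 (143.222.206.0 - 143.222.206.255) does not contain 143.222.198.121
  143.222.214.0/24 (143.222.214.0 - 143.222.214.255) does not contain 143.222.198.121
  143.220.192.0/20 (143.220.192.0 - 143.220.207.255) does not contain 143.222.198.121
  143.254.192.0/20 (143.254.192.0 - 143.254.207.255) does not contain 143.222.198.121
Longest matching prefix is /17 -> interface eth9.

eth9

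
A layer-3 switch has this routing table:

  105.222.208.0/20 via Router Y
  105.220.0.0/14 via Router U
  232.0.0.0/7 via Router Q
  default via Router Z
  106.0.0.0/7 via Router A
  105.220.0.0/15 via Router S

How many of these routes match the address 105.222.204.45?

2

Prefixes containing 105.222.204.45:
  0.0.0.0/0 (default, matches everything)
  105.220.0.0/14 (105.220.0.0 - 105.223.255.255)
Total matching entries: 2.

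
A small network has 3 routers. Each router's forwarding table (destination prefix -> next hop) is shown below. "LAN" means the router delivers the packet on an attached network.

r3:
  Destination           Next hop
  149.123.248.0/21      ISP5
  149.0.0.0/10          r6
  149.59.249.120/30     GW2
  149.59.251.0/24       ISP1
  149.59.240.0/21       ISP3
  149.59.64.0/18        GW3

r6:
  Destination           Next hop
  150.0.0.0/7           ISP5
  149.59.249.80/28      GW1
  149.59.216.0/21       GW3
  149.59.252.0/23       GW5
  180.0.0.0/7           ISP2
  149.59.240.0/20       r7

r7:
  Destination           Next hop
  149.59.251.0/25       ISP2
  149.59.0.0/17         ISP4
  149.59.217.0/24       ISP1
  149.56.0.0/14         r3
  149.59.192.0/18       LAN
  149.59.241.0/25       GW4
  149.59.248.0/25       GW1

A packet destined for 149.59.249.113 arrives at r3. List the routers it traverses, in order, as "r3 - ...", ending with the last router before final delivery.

r3 - r6 - r7

At r3: longest match for 149.59.249.113 is 149.0.0.0/10 -> r6
At r6: longest match for 149.59.249.113 is 149.59.240.0/20 -> r7
At r7: longest match for 149.59.249.113 is 149.59.192.0/18 -> LAN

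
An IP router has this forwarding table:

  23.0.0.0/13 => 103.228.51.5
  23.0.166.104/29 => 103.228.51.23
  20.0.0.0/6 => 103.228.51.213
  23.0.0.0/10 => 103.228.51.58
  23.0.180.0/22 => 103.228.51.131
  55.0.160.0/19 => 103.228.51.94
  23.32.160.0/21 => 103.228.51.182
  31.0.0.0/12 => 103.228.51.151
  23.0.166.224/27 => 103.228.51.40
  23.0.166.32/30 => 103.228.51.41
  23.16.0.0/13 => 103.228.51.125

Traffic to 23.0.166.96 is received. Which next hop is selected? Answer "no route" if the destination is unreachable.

Routes whose prefix contains 23.0.166.96:
  20.0.0.0/6 (20.0.0.0 - 23.255.255.255) -> 103.228.51.213
  23.0.0.0/10 (23.0.0.0 - 23.63.255.255) -> 103.228.51.58
  23.0.0.0/13 (23.0.0.0 - 23.7.255.255) -> 103.228.51.5
More-specific entries that do NOT match:
  23.0.166.32/30 (23.0.166.32 - 23.0.166.35) does not contain 23.0.166.96
  23.0.166.104/29 (23.0.166.104 - 23.0.166.111) does not contain 23.0.166.96
  23.0.166.224/27 (23.0.166.224 - 23.0.166.255) does not contain 23.0.166.96
  23.0.180.0/22 (23.0.180.0 - 23.0.183.255) does not contain 23.0.166.96
  23.32.160.0/21 (23.32.160.0 - 23.32.167.255) does not contain 23.0.166.96
  55.0.160.0/19 (55.0.160.0 - 55.0.191.255) does not contain 23.0.166.96
Longest matching prefix is /13 -> next hop 103.228.51.5.

103.228.51.5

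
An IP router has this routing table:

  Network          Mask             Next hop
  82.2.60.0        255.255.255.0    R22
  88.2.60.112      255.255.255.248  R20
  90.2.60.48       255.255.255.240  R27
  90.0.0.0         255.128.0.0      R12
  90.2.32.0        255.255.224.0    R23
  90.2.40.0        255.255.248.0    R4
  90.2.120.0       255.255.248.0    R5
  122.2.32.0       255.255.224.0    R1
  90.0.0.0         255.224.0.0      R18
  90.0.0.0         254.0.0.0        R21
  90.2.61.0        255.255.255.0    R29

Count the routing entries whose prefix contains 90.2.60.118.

Prefixes containing 90.2.60.118:
  90.0.0.0/7 (90.0.0.0 - 91.255.255.255)
  90.0.0.0/9 (90.0.0.0 - 90.127.255.255)
  90.0.0.0/11 (90.0.0.0 - 90.31.255.255)
  90.2.32.0/19 (90.2.32.0 - 90.2.63.255)
Total matching entries: 4.

4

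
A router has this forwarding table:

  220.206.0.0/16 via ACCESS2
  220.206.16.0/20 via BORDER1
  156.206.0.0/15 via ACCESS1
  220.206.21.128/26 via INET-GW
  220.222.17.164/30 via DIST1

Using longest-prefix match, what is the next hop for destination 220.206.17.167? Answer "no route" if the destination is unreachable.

BORDER1

Routes whose prefix contains 220.206.17.167:
  220.206.0.0/16 (220.206.0.0 - 220.206.255.255) -> ACCESS2
  220.206.16.0/20 (220.206.16.0 - 220.206.31.255) -> BORDER1
More-specific entries that do NOT match:
  220.222.17.164/30 (220.222.17.164 - 220.222.17.167) does not contain 220.206.17.167
  220.206.21.128/26 (220.206.21.128 - 220.206.21.191) does not contain 220.206.17.167
Longest matching prefix is /20 -> next hop BORDER1.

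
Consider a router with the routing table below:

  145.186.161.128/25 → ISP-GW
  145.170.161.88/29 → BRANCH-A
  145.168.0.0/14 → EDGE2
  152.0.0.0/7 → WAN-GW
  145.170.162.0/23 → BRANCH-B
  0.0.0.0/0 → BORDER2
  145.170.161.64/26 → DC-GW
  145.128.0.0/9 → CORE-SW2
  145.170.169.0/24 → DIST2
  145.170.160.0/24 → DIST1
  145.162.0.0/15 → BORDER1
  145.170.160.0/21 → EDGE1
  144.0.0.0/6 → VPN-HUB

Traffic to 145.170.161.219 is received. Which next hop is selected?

EDGE1

Routes whose prefix contains 145.170.161.219:
  0.0.0.0/0 (default, matches everything) -> BORDER2
  144.0.0.0/6 (144.0.0.0 - 147.255.255.255) -> VPN-HUB
  145.128.0.0/9 (145.128.0.0 - 145.255.255.255) -> CORE-SW2
  145.168.0.0/14 (145.168.0.0 - 145.171.255.255) -> EDGE2
  145.170.160.0/21 (145.170.160.0 - 145.170.167.255) -> EDGE1
More-specific entries that do NOT match:
  145.170.161.88/29 (145.170.161.88 - 145.170.161.95) does not contain 145.170.161.219
  145.170.161.64/26 (145.170.161.64 - 145.170.161.127) does not contain 145.170.161.219
  145.186.161.128/25 (145.186.161.128 - 145.186.161.255) does not contain 145.170.161.219
  145.170.169.0/24 (145.170.169.0 - 145.170.169.255) does not contain 145.170.161.219
  145.170.160.0/24 (145.170.160.0 - 145.170.160.255) does not contain 145.170.161.219
  145.170.162.0/23 (145.170.162.0 - 145.170.163.255) does not contain 145.170.161.219
Longest matching prefix is /21 -> next hop EDGE1.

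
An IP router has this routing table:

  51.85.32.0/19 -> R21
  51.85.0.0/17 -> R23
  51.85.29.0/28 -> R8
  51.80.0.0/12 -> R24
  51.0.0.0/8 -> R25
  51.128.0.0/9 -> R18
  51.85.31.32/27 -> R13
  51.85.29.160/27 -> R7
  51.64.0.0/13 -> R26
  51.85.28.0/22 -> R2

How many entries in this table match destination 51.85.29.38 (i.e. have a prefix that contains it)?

4

Prefixes containing 51.85.29.38:
  51.0.0.0/8 (51.0.0.0 - 51.255.255.255)
  51.80.0.0/12 (51.80.0.0 - 51.95.255.255)
  51.85.0.0/17 (51.85.0.0 - 51.85.127.255)
  51.85.28.0/22 (51.85.28.0 - 51.85.31.255)
Total matching entries: 4.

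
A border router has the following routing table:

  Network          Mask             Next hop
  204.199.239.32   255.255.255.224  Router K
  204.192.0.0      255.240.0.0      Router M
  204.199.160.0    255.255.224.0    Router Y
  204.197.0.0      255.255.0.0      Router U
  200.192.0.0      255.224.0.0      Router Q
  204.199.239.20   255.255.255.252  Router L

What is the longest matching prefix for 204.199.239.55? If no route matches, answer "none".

Entries matching 204.199.239.55:
  204.192.0.0/12 (204.192.0.0 - 204.207.255.255)
  204.199.239.32/27 (204.199.239.32 - 204.199.239.63)
Most specific is 204.199.239.32/27.

204.199.239.32/27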